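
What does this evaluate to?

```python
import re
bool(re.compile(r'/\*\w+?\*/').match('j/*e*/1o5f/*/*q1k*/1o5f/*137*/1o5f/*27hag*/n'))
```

`re.match` only tries the pattern at the start of the string.
Here the pattern fails at index 0, so the call returns None, and `bool(None)` is False.

False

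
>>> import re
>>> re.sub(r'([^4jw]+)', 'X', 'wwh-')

'wwX'

The pattern matches one or more of any character except [4jw] (captured).
Matches: at [2:4] → 'h-'.
Each match is replaced by 'X'.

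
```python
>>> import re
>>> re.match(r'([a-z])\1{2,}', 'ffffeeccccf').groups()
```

('f',)

The match spans [0:4] → 'ffff'.
Captured: group 1 = 'f'.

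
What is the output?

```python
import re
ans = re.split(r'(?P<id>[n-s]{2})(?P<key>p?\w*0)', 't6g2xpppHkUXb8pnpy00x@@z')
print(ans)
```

The pattern matches exactly 2 of a character in [n-s] (captured as 'id'); then optionally the literal 'p', then zero or more of a word character, then the literal '0' (captured as 'key').
Matches to split on: at [5:20] → 'pppHkUXb8pnpy00'.
`re.split` interleaves the captured-group text with the surrounding fragments.

['t6g2x', 'pp', 'pHkUXb8pnpy00', 'x@@z']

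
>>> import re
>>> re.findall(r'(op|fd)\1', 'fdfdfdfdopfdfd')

After group 1 captures some text, `\1` only succeeds where that same text appears again.
Matches: at [0:4] match 'fdfd', group 1 = 'fd'; at [4:8] match 'fdfd', group 1 = 'fd'; at [10:14] match 'fdfd', group 1 = 'fd'.
`findall` collects group 1 from each match (3 total).

['fd', 'fd', 'fd']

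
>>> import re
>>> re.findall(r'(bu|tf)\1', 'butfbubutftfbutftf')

['bu', 'tf', 'tf']

A backreference is literal: `\1` must see the identical characters the first group matched.
With a single group, `findall` returns only what that group captured — 3 items.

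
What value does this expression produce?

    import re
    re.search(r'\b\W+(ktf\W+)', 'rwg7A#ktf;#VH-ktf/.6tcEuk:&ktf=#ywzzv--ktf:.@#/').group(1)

'ktf;#'

The pattern matches a word boundary (`\b`, zero-width); then one or more of a non-word character; then the literal 'ktf', then one or more of a non-word character (captured).
`search` walks the string left to right and returns the first match it finds.
The match spans [5:11] → '#ktf;#'.
Captured: group 1 = 'ktf;#'.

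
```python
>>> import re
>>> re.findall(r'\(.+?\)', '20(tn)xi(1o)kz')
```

['(tn)', '(1o)']

A `+?`/`*?`/`{m,n}?` starts at its minimum and grows only as far as needed for what follows to match.
With no groups in the pattern, `findall` gives back each whole match — 2 here.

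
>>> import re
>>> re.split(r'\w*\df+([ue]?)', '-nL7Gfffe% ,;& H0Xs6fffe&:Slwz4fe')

Pattern: zero or more of a word character, then a digit, then one or more of the literal 'f'; then optionally one of [ue] (captured).
Matches to split on: at [15:24] → 'H0Xs6fffe'; at [26:33] → 'Slwz4fe'.
`re.split` interleaves the captured-group text with the surrounding fragments.

['-nL7Gfffe% ,;& ', 'e', '&:', 'e', '']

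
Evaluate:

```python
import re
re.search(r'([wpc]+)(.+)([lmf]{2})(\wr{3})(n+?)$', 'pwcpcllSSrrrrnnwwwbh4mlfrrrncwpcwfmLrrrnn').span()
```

The pattern matches one or more of one of [wpc] (captured); then one or more of any character (captured); then exactly 2 of one of [lmf] (captured); then a word character, then exactly 3 of the literal 'r' (captured); then one or more of a literal 'n' (lazy) (captured); then anchored at the end.
The match spans [0:41] → 'pwcpcllSSrrrrnnwwwbh4mlfrrrncwpcwfmLrrrnn'.

(0, 41)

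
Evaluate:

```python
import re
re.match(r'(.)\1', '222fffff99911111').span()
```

`\1` is not a pattern — it's the concrete string captured by group 1, re-applied verbatim.
With `match`, the pattern is implicitly anchored at the beginning.
The match spans [0:2] → '22'.
Captured: group 1 = '2'.

(0, 2)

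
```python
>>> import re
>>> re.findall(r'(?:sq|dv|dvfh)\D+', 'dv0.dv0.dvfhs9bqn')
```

['dvfhs']

No capturing groups, so `findall` returns the 1 full match string.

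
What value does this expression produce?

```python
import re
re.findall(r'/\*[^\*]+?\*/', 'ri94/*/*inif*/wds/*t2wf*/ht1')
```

['/*inif*/', '/*t2wf*/']

`findall` yields the raw match text (2 of them) because the pattern has no groups.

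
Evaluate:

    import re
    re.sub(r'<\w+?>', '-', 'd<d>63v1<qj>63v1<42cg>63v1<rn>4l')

'd-63v1-63v1-63v1-4l'

Each match is replaced by '-'.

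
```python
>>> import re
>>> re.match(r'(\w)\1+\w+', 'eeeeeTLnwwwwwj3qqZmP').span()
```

(0, 20)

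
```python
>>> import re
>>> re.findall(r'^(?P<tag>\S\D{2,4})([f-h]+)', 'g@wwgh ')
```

This matches anchored at the start of the string; then a non-whitespace character, then 2 to 4 of a non-digit (captured as 'tag'); then one or more of a character in [f-h] (captured).
Walking the string: at [0:6] match 'g@wwgh', groups = ('g@wwg', 'h').
With 2 capturing groups, `findall` returns a 2-tuple per match.

[('g@wwg', 'h')]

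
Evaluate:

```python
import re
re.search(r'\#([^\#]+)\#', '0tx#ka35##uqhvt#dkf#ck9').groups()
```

`re.search` scans for the first position where the pattern succeeds.
The match spans [3:9] → '#ka35#'.
Captured: group 1 = 'ka35'.

('ka35',)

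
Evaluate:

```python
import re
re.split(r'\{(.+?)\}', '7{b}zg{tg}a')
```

['7', 'b', 'zg', 'tg', 'a']

Lazy quantifiers expand one character at a time until the remainder of the pattern can match.
Matches to split on: at [1:4] → '{b}'; at [6:10] → '{tg}'.
The group in the pattern means `split` returns the separators' captures alongside the pieces.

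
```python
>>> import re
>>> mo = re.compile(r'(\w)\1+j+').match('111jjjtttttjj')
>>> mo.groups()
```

The backreference `\1` re-matches whatever the first group consumed, character for character.
`re.match` won't scan ahead — the pattern has to work from the very first character.
The match spans [0:6] → '111jjj'.
Captured: group 1 = '1'.

('1',)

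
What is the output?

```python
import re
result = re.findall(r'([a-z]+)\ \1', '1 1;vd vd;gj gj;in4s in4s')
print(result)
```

['vd', 'gj']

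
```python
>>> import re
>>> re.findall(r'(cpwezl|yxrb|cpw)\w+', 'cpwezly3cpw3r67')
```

Branches in `(...|...)` are attempted left-to-right; the first branch that allows the whole pattern to succeed is taken.
Walking the string: at [0:15] match 'cpwezly3cpw3r67', group 1 = 'cpwezl'.
One capturing group, so `findall` returns just the captured substring from the one match — 1 in all.

['cpwezl']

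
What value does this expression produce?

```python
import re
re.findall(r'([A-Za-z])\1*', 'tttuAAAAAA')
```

The backreference `\1` re-matches whatever the first group consumed, character for character.
Matches: at [0:3] match 'ttt', group 1 = 't'; at [3:4] match 'u', group 1 = 'u'; at [4:10] match 'AAAAAA', group 1 = 'A'.
With a single group, `findall` returns only what that group captured — 3 items.

['t', 'u', 'A']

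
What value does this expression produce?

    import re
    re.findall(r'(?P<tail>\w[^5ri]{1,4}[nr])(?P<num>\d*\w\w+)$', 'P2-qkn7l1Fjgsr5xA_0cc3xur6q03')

[('P2-qkn', '7l1Fjgsr5xA_0cc3xur6q03')]

This matches a word character, then 1 to 4 of any character except [5ri], then one of [nr] (captured as 'tail'); then zero or more of a digit, then a word character, then one or more of a word character (captured as 'num'); then anchored at the end.
2 groups means the one result is a tuple of 2 captured strings — 1 here.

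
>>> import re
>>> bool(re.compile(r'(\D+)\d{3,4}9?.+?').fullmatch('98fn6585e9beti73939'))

False

This matches one or more of a non-digit (captured); then 3 to 4 of a digit, then optionally the literal '9'; then one or more of any character (lazy).
`re.fullmatch` is like wrapping the pattern in `^…$` (in single-line mode).
Here the pattern can't cover the whole string, so the call returns None, and `bool(None)` is False.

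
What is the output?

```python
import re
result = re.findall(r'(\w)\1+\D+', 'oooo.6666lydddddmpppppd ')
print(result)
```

['o', '6']

A backreference is literal: `\1` must see the identical characters the first group matched.
`findall` collects group 1 from each match (2 total).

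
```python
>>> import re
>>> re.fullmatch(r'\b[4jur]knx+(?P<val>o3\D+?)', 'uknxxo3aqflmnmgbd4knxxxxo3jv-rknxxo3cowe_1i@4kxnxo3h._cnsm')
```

None

This matches a word boundary (`\b`, zero-width); then one of [4jur], then the literal 'kn', then one or more of a literal 'x'; then the literal 'o3', then one or more of a non-digit (lazy) (captured as 'val').
`fullmatch` succeeds only if the pattern covers the string from start to end.
Here the string isn't matched end-to-end, so the call returns None.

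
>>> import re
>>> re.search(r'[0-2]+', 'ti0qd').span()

(2, 3)

This matches one or more of a character in [0-2].
`re.search` scans for the first position where the pattern succeeds.
The match spans [2:3] → '0'.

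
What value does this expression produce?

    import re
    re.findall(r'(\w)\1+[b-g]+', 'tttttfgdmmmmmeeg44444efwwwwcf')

['t', 'm', '4', 'w']

`\1` is not a pattern — it's the concrete string captured by group 1, re-applied verbatim.
Walking the string: at [0:8] match 'tttttfgd', group 1 = 't'; at [8:16] match 'mmmmmeeg', group 1 = 'm'; at [16:23] match '44444ef', group 1 = '4'; at [23:29] match 'wwwwcf', group 1 = 'w'.
With a single group, `findall` returns only what that group captured — 4 items.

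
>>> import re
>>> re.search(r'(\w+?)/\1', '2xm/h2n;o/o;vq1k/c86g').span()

(8, 11)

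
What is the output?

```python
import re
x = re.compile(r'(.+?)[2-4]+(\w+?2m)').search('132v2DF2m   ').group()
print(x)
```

Pattern: one or more of any character (lazy) (captured); then one or more of a character in [2-4]; then one or more of a word character (lazy), then the literal '2m' (captured).
`re.search` scans for the first position where the pattern succeeds.
The match spans [0:9] → '132v2DF2m'.
Captured: group 1 = '1', group 2 = 'v2DF2m'.

132v2DF2m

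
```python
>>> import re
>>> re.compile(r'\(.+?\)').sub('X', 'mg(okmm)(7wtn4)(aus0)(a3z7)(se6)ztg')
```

'mgXXXXXztg'

`sub` substitutes 'X' at each match site.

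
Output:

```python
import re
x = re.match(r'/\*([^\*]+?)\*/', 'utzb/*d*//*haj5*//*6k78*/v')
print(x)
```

`re.match` only tries the pattern at the start of the string.
Here position 0 doesn't satisfy it, so the call returns None.

None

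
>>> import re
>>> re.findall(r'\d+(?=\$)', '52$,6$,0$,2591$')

['52', '6', '0', '2591']

The `(?=…)`/`(?<=…)` assertion just peeks at neighbouring text; it doesn't advance the match position.
Scanning left to right: at [0:2] → '52'; at [4:5] → '6'; at [7:8] → '0'; at [10:14] → '2591'.
Since nothing is captured, `findall` lists the 4 matched substrings directly.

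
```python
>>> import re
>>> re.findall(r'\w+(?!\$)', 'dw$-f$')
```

['d']

Because the assertion is negative and zero-width, positions next to the forbidden text are skipped.
No capturing groups, so `findall` returns the 1 full match string.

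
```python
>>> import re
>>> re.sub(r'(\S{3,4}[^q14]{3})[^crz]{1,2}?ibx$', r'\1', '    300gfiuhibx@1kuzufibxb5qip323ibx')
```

`\1` in the replacement pulls in group 1's text for each match.

'    300gfiuhibx@1kuzufibxb5qip3'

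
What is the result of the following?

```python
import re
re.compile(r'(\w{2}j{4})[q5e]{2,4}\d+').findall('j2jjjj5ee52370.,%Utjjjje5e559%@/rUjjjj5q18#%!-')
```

['j2jjjj', 'Utjjjj', 'rUjjjj']

This matches exactly 2 of a word character, then exactly 4 of the literal 'j' (captured); then 2 to 4 of one of [q5e], then one or more of a digit.
Walking the string: at [0:14] match 'j2jjjj5ee52370', group 1 = 'j2jjjj'; at [17:29] match 'Utjjjje5e559', group 1 = 'Utjjjj'; at [32:42] match 'rUjjjj5q18', group 1 = 'rUjjjj'.
`findall` collects group 1 from each match (3 total).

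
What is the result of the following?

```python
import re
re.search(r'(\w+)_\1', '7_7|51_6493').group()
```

'7_7'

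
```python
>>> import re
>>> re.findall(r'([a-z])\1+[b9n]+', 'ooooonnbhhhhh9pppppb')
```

['o', 'h', 'p']

`\1` is not a pattern — it's the concrete string captured by group 1, re-applied verbatim.
One capturing group, so `findall` returns just the captured substring from each match — 3 in all.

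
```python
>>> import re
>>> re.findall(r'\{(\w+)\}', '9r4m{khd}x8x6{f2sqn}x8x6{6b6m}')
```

['khd', 'f2sqn', '6b6m']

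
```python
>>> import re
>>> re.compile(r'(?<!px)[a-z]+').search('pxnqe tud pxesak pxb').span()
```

The negative lookaround is zero-width — it rules out positions where the adjacent text would match, without consuming anything.
`re.search` scans for the first position where the pattern succeeds.
The match spans [0:5] → 'pxnqe'.

(0, 5)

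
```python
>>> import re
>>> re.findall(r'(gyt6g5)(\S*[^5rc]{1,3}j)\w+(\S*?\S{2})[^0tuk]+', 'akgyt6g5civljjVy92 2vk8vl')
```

Pattern: the literal 'gyt', then the literal '6g5' (captured); then zero or more of a non-whitespace character, then 1 to 3 of any character except [5rc], then a literal 'j' (captured); then one or more of a word character; then zero or more of a non-whitespace character (lazy), then exactly 2 of a non-whitespace character (captured); then one or more of any character except [0tuk].
`findall` packs the 3 group values into a tuple for every match.

[('gyt6g5', 'civljj', '92')]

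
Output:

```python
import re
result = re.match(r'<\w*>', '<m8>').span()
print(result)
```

With `match`, the pattern is implicitly anchored at the beginning.
The match spans [0:4] → '<m8>'.

(0, 4)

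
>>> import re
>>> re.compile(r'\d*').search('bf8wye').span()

(0, 0)

The match spans [0:0] → ''.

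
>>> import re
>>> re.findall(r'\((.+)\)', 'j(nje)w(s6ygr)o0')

With a single group, `findall` returns only what that group captured — 1 item.

['nje)w(s6ygr']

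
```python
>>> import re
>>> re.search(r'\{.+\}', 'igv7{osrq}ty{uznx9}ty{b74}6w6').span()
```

(4, 26)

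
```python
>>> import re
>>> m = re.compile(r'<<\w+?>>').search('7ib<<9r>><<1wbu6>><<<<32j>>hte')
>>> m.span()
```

`re.search` tries every starting position until one works.
The match spans [3:9] → '<<9r>>'.

(3, 9)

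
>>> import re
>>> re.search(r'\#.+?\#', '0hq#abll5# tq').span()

(3, 10)

`re.search` tries every starting position until one works.
The match spans [3:10] → '#abll5#'.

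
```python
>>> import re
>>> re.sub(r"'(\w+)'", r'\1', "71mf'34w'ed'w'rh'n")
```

The replacement refers to a captured group, so each match is rewritten using its own captured text.

"71mf34wedwrh'n"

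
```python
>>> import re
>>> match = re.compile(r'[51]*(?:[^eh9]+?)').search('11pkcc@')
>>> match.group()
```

Lazy quantifiers expand one character at a time until the remainder of the pattern can match.
The match spans [0:3] → '11p'.

'11p'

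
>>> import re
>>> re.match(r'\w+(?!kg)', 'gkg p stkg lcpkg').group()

'gkg'

`re.match` won't scan ahead — the pattern has to work from the very first character.
The match spans [0:3] → 'gkg'.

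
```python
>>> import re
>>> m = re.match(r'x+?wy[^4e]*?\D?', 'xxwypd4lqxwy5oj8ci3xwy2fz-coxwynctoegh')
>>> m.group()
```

The pattern matches one or more of a literal 'x' (lazy); then the literal 'wy', then zero or more of any character except [4e] (lazy), then optionally a non-digit.
A non-greedy quantifier consumes as few characters as it can — just enough that the remainder of the pattern still matches from where it stops; whatever follows it matches normally.
`re.match` won't scan ahead — the pattern has to work from the very first character.
The match spans [0:5] → 'xxwyp'.

'xxwyp'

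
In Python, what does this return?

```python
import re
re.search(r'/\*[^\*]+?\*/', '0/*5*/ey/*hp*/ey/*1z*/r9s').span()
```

Unlike `match`, `search` isn't anchored — it looks for the pattern anywhere in the string.
The match spans [1:6] → '/*5*/'.

(1, 6)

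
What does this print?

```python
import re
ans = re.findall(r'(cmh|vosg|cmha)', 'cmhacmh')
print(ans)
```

Alternation isn't longest-match — the leftmost alternative that fits at this position is chosen.
Because there's exactly one group, `findall` drops the full match and keeps group 1 from each hit.

['cmh', 'cmh']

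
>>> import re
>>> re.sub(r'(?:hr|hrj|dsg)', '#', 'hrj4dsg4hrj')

'#j4#4#j'

Alternation isn't longest-match — the leftmost alternative that fits at this position is chosen.
Every occurrence is swapped for '#'.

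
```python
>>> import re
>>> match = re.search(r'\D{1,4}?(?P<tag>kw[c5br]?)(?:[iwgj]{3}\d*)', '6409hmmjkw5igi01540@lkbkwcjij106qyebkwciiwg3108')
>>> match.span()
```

(4, 19)

Pattern: 1 to 4 of a non-digit (lazy); then the literal 'kw', then optionally one of [c5br] (captured as 'tag'); then exactly 3 of one of [iwgj], then zero or more of a digit (non-capturing group).
The match spans [4:19] → 'hmmjkw5igi01540'.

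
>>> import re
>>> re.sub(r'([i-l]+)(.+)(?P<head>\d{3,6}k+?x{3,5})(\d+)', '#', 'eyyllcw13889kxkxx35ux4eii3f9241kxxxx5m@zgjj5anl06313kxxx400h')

'eyy#h'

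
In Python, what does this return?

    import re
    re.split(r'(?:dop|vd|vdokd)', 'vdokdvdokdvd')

['', 'okd', 'okd', '']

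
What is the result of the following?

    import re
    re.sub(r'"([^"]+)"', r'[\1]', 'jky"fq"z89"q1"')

'jky[fq]z89[q1]'

Matches: at [3:7] → '"fq"'; at [10:14] → '"q1"'.
Each match is replaced using the text its own group 1 captured.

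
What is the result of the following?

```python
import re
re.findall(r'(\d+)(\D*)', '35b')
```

This matches one or more of a digit (captured); then zero or more of a non-digit (captured).
Matches: at [0:3] match '35b', groups = ('35', 'b').
2 groups means the one result is a tuple of 2 captured strings — 1 here.

[('35', 'b')]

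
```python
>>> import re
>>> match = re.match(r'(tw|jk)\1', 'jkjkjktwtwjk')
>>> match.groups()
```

('jk',)

The backreference `\1` re-matches whatever the first group consumed, character for character.
`re.match` only tries the pattern at the start of the string.
The match spans [0:4] → 'jkjk'.
Captured: group 1 = 'jk'.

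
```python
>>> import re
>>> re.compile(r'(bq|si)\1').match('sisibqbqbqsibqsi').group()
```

'sisi'

`re.match` only tries the pattern at the start of the string.
The match spans [0:4] → 'sisi'.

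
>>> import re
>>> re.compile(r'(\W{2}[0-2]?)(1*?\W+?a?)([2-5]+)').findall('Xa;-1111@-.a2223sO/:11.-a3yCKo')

Multiple groups make `findall` return tuples — one 3-tuple for each match.

[(';-1', '111@-.a', '2223'), ('/:1', '1.-a', '3')]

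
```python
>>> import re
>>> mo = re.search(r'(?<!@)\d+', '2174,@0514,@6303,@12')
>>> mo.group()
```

'2174'

The negative lookahead/lookbehind blocks any match where the forbidden context is present.
The match spans [0:4] → '2174'.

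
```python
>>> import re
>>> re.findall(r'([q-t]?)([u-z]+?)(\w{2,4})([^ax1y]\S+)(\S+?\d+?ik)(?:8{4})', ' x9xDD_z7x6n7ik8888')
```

Multiple groups make `findall` return tuples — one 5-tuple for the one match.

[('', 'x', '9xDD', '_z7x6', 'n7ik')]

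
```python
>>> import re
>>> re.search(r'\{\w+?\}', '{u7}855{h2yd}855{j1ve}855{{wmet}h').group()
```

'{u7}'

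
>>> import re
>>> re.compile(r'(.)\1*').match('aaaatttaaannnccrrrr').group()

'aaaa'

The backreference `\1` re-matches whatever the first group consumed, character for character.
`re.match` won't scan ahead — the pattern has to work from the very first character.
The match spans [0:4] → 'aaaa'.
Captured: group 1 = 'a'.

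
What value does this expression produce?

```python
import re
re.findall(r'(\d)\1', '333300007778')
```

The backreference `\1` re-matches whatever the first group consumed, character for character.
Walking the string: at [0:2] match '33', group 1 = '3'; at [2:4] match '33', group 1 = '3'; at [4:6] match '00', group 1 = '0'; at [6:8] match '00', group 1 = '0'; at [8:10] match '77', group 1 = '7'.
Because there's exactly one group, `findall` drops the full match and keeps group 1 from each hit.

['3', '3', '0', '0', '7']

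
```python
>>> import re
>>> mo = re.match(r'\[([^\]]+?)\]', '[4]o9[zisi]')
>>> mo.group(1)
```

With `match`, the pattern is implicitly anchored at the beginning.
The match spans [0:3] → '[4]'.
Captured: group 1 = '4'.

'4'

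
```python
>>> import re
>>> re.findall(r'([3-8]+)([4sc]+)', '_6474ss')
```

[('6474', 'ss')]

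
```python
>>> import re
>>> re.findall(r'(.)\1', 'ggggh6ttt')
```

['g', 'g', 't']

`\1` has to match the exact text group 1 already captured.
`findall` collects group 1 from each match (3 total).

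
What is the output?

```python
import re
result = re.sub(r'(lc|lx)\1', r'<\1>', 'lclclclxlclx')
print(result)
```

A backreference is literal: `\1` must see the identical characters the first group matched.
Matches: at [0:4] → 'lclc'.
The replacement refers to a captured group, so each match is rewritten using its own captured text.

<lc>lclxlclx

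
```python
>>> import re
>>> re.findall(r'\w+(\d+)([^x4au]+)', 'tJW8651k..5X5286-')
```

[('1', 'k..5X5286-')]

With 2 capturing groups, `findall` returns a 2-tuple per match.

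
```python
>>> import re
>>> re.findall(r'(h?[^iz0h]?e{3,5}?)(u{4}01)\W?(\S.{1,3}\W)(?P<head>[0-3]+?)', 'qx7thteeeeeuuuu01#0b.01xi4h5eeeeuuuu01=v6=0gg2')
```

[('hteeeee', 'uuuu01', '0b.', '0'), ('h5eeee', 'uuuu01', 'v6=', '0')]

This matches optionally a literal 'h', then optionally any character except [iz0h], then 3 to 5 of a literal 'e' (lazy) (captured); then exactly 4 of a literal 'u', then the literal '01' (captured); then optionally a non-word character; then a non-whitespace character, then 1 to 3 of any character, then a non-word character (captured); then one or more of a character in [0-3] (lazy) (captured as 'head').
Scanning left to right: at [4:22] match 'hteeeeeuuuu01#0b.0', groups = ('hteeeee', 'uuuu01', '0b.', '0'); at [26:43] match 'h5eeeeuuuu01=v6=0', groups = ('h5eeee', 'uuuu01', 'v6=', '0').
With 4 capturing groups, `findall` returns a 4-tuple per match.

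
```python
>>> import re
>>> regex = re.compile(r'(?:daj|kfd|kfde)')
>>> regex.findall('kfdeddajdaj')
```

Alternation tries branches left to right and keeps the first one that lets the overall match succeed at that position.
With no groups in the pattern, `findall` gives back each whole match — 3 here.

['kfd', 'daj', 'daj']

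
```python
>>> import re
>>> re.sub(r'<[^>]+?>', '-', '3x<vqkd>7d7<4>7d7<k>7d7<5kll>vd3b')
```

Matches: at [2:8] → '<vqkd>'; at [11:14] → '<4>'; at [17:20] → '<k>'; at [23:29] → '<5kll>'.
Each match is replaced by '-'.

'3x-7d7-7d7-7d7-vd3b'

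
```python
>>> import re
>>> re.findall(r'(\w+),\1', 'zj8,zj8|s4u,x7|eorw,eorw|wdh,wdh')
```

The backreference `\1` re-matches whatever the first group consumed, character for character.
Walking the string: at [0:7] match 'zj8,zj8', group 1 = 'zj8'; at [15:24] match 'eorw,eorw', group 1 = 'eorw'; at [25:32] match 'wdh,wdh', group 1 = 'wdh'.
With a single group, `findall` returns only what that group captured — 3 items.

['zj8', 'eorw', 'wdh']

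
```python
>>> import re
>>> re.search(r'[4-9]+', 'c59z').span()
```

(1, 3)

The match spans [1:3] → '59'.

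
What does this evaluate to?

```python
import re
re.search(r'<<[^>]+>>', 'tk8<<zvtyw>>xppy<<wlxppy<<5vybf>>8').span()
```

The match spans [3:12] → '<<zvtyw>>'.

(3, 12)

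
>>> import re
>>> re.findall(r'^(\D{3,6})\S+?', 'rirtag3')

['rirtag']

Because there's exactly one group, `findall` drops the full match and keeps group 1 from the one hit.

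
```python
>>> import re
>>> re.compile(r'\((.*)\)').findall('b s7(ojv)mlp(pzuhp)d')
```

['ojv)mlp(pzuhp']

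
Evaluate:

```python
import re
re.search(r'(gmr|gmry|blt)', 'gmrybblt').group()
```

'gmr'

`|` is ordered: at each position the engine commits to the first alternative that works.
`re.search` tries every starting position until one works.
The match spans [0:3] → 'gmr'.
Captured: group 1 = 'gmr'.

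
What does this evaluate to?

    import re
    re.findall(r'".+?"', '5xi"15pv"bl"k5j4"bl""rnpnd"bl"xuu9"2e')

['"15pv"', '"k5j4"', '""rnpnd"', '"xuu9"']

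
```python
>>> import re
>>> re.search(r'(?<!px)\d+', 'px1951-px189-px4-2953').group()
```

'951'

The negative lookahead/lookbehind blocks any match where the forbidden context is present.
`re.search` scans for the first position where the pattern succeeds.
The match spans [3:6] → '951'.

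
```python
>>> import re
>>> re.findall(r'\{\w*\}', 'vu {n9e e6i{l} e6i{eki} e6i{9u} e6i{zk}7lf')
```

['{l}', '{eki}', '{9u}', '{zk}']

No capturing groups, so `findall` returns the 4 full match strings.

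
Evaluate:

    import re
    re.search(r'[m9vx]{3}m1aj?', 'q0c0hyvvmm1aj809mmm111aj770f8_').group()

'vvmm1aj'

The match spans [6:13] → 'vvmm1aj'.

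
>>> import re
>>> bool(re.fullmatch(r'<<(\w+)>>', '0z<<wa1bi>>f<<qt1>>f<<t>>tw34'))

False

For `fullmatch`, every character of the input must be accounted for by the pattern.
Here there's no way to consume every character, so the call returns None, and `bool(None)` is False.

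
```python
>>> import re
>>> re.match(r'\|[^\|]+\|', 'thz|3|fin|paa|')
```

None

`re.match` won't scan ahead — the pattern has to work from the very first character.
Here the string doesn't start with a match, so the call returns None.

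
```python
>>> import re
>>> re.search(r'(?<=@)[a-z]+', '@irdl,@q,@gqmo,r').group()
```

The positive lookaround only admits positions where the adjacent text matches; those characters stay outside the span.
The match spans [1:5] → 'irdl'.

'irdl'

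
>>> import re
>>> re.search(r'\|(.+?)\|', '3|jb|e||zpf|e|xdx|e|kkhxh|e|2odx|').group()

Lazy quantifiers expand one character at a time until the remainder of the pattern can match.
`search` walks the string left to right and returns the first match it finds.
The match spans [1:5] → '|jb|'.
Captured: group 1 = 'jb'.

'|jb|'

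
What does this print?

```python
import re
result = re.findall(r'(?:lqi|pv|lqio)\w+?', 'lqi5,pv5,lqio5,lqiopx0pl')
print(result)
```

['lqi5', 'pv5', 'lqio', 'lqio']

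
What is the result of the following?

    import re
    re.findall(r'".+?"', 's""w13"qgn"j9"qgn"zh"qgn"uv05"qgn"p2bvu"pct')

['""w13"', '"j9"', '"zh"', '"uv05"', '"p2bvu"']

With the lazy modifier that quantifier settles for the fewest repetitions that let the rest of the pattern succeed (the atoms after it are unaffected and can still be greedy).
Matches: at [1:7] → '""w13"'; at [10:14] → '"j9"'; at [17:21] → '"zh"'; at [24:30] → '"uv05"'; at [33:40] → '"p2bvu"'.
No capturing groups, so `findall` returns the 5 full match strings.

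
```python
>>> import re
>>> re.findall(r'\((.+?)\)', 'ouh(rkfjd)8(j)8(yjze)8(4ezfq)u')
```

A `+?`/`*?`/`{m,n}?` starts at its minimum and grows only as far as needed for what follows to match.
Matches: at [3:10] match '(rkfjd)', group 1 = 'rkfjd'; at [11:14] match '(j)', group 1 = 'j'; at [15:21] match '(yjze)', group 1 = 'yjze'; at [22:29] match '(4ezfq)', group 1 = '4ezfq'.
One capturing group, so `findall` returns just the captured substring from each match — 4 in all.

['rkfjd', 'j', 'yjze', '4ezfq']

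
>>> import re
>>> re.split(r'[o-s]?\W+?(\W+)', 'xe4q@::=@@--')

['xe4', '::=@@--', '']

This matches optionally a character in [o-s], then one or more of a non-word character (lazy); then one or more of a non-word character (captured).
Matches to split on: at [3:12] → 'q@::=@@--'.
Because the pattern has a capturing group, `split` also inserts each captured text between the pieces.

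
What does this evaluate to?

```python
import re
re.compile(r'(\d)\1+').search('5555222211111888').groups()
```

The backreference `\1` re-matches whatever the first group consumed, character for character.
`re.search` tries every starting position until one works.
The match spans [0:4] → '5555'.
Captured: group 1 = '5'.

('5',)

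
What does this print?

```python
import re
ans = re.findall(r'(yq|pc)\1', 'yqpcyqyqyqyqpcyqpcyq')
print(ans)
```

['yq', 'yq']

A backreference is literal: `\1` must see the identical characters the first group matched.
With a single group, `findall` returns only what that group captured — 2 items.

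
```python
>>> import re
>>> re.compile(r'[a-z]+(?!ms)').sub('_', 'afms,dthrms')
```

'_,_'

A negative assertion filters positions out without eating any characters.
Every occurrence is swapped for '_'.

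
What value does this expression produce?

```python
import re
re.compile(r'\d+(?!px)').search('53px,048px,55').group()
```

The negative lookaround is zero-width — it rules out positions where the adjacent text would match, without consuming anything.
`search` walks the string left to right and returns the first match it finds.
The match spans [0:1] → '5'.

'5'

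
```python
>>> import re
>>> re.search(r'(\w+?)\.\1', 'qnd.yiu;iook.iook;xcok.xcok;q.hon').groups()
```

('iook',)

The match spans [8:17] → 'iook.iook'.
Captured: group 1 = 'iook'.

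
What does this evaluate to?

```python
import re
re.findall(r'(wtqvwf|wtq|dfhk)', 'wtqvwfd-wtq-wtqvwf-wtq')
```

`|` is ordered: at each position the engine commits to the first alternative that works.
Walking the string: at [0:6] match 'wtqvwf', group 1 = 'wtqvwf'; at [8:11] match 'wtq', group 1 = 'wtq'; at [12:18] match 'wtqvwf', group 1 = 'wtqvwf'; at [19:22] match 'wtq', group 1 = 'wtq'.
With a single group, `findall` returns only what that group captured — 4 items.

['wtqvwf', 'wtq', 'wtqvwf', 'wtq']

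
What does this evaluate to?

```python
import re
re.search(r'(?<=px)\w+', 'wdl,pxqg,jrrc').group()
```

'qg'

Because the assertion is zero-width, the text it checks is not consumed and won't appear in the result.
Unlike `match`, `search` isn't anchored — it looks for the pattern anywhere in the string.
The match spans [6:8] → 'qg'.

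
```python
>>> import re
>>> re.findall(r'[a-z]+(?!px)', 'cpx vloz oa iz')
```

['cpx', 'vloz', 'oa', 'iz']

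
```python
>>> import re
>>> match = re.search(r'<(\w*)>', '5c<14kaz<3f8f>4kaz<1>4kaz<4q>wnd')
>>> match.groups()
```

The match spans [8:14] → '<3f8f>'.
Captured: group 1 = '3f8f'.

('3f8f',)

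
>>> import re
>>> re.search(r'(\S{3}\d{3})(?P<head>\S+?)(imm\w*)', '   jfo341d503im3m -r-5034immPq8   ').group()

'-r-5034immPq8'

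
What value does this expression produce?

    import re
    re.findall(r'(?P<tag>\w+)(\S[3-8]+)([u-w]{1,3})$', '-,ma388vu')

[('ma3', '88', 'vu')]

This matches one or more of a word character (captured as 'tag'); then a non-whitespace character, then one or more of a character in [3-8] (captured); then 1 to 3 of a character in [u-w] (captured); then anchored at the end.
Walking the string: at [2:9] match 'ma388vu', groups = ('ma3', '88', 'vu').
Multiple groups make `findall` return tuples — one 3-tuple for the one match.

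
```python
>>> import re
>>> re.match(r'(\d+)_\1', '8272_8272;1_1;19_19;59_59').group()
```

'8272_8272'

`\1` is not a pattern — it's the concrete string captured by group 1, re-applied verbatim.
With `match`, the pattern is implicitly anchored at the beginning.
The match spans [0:9] → '8272_8272'.
Captured: group 1 = '8272'.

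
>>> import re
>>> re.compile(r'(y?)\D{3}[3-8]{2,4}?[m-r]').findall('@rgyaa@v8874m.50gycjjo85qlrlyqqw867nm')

['', '', 'y']

This matches optionally a literal 'y' (captured); then exactly 3 of a non-digit, then 2 to 4 of a character in [3-8] (lazy), then a character in [m-r].
Matches: at [5:13] match 'a@v8874m', group 1 = ''; at [19:25] match 'jjo85q', group 1 = ''; at [28:36] match 'yqqw867n', group 1 = 'y'.
One capturing group, so `findall` returns just the captured substring from each match — 3 in all.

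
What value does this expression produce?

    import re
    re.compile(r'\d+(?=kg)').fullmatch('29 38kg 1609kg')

None

The lookaround is zero-width — it requires the adjacent text to match without consuming it, so the asserted text isn't part of the match.
`re.fullmatch` requires the pattern to consume the entire string.
Here the pattern can't cover the whole string, so the call returns None.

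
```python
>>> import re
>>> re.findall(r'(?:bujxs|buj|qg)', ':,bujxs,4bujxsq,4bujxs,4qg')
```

The regex engine tests alternatives in the order written; an earlier branch that matches wins even if a later one would match more.
With no groups in the pattern, `findall` gives back each whole match — 4 here.

['bujxs', 'bujxs', 'bujxs', 'qg']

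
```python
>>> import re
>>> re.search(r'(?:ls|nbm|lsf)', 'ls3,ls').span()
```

(0, 2)

The match spans [0:2] → 'ls'.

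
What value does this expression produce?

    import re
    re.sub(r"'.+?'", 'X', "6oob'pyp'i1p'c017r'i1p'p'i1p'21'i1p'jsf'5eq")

'6oobXi1pXi1pXi1pXi1pX5eq'

The `?` after the quantifier makes it lazy — it takes as little as possible before letting the rest of the pattern try.
Matches: at [4:9] → "'pyp'"; at [12:19] → "'c017r'"; at [22:25] → "'p'"; at [28:32] → "'21'"; at [35:40] → "'jsf'".
Each match is replaced by 'X'.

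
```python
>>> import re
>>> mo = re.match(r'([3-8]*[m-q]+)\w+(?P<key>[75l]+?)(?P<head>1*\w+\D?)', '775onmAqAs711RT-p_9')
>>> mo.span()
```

Pattern: zero or more of a character in [3-8], then one or more of a character in [m-q] (captured); then one or more of a word character; then one or more of one of [75l] (lazy) (captured as 'key'); then zero or more of a literal '1', then one or more of a word character, then optionally a non-digit (captured as 'head').
`re.match` only tries the pattern at the start of the string.
The match spans [0:16] → '775onmAqAs711RT-'.
Captured: group 1 = '775onm', group 2 = '7', group 3 = '11RT-'.

(0, 16)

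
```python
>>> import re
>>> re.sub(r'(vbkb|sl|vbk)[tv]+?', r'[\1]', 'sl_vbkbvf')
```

Matches: at [3:8] → 'vbkbv'.
`\1` in the replacement pulls in group 1's text for each match.

'sl_[vbkb]f'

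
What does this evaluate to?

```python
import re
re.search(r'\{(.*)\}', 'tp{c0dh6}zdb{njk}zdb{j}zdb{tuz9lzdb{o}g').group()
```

The match spans [2:38] → '{c0dh6}zdb{njk}zdb{j}zdb{tuz9lzdb{o}'.

'{c0dh6}zdb{njk}zdb{j}zdb{tuz9lzdb{o}'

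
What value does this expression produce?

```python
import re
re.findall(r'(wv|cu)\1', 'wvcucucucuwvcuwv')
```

`\1` has to match the exact text group 1 already captured.
`findall` collects group 1 from each match (2 total).

['cu', 'cu']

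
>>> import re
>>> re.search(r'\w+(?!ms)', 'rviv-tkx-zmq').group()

'rviv'

`(?!…)`/`(?<!…)` only lets a position through if the neighbouring text does NOT match; no characters are consumed.
`search` walks the string left to right and returns the first match it finds.
The match spans [0:4] → 'rviv'.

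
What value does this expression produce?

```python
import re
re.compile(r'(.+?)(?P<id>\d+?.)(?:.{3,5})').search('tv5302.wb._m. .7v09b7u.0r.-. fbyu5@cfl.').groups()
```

The pattern matches one or more of any character (lazy) (captured); then one or more of a digit (lazy), then any character (captured as 'id'); then 3 to 5 of any character (non-capturing group).
A non-greedy quantifier consumes as few characters as it can — just enough that the remainder of the pattern still matches from where it stops; whatever follows it matches normally.
Unlike `match`, `search` isn't anchored — it looks for the pattern anywhere in the string.
The match spans [0:9] → 'tv5302.wb'.
Captured: group 1 = 'tv', group 2 = '53'.

('tv', '53')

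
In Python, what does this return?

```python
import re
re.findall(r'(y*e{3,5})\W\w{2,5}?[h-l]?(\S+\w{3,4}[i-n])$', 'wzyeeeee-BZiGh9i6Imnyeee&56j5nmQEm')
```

The pattern matches zero or more of a literal 'y', then 3 to 5 of a literal 'e' (captured); then a non-word character, then 2 to 5 of a word character (lazy), then optionally a character in [h-l]; then one or more of a non-whitespace character, then 3 to 4 of a word character, then a character in [i-n] (captured); then anchored at the end.
Multiple groups make `findall` return tuples — one 2-tuple for the one match.

[('yeeeee', 'Gh9i6Imnyeee&56j5nmQEm')]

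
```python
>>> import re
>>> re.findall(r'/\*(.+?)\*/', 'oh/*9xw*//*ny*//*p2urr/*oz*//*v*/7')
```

One capturing group, so `findall` returns just the captured substring from each match — 4 in all.

['9xw', 'ny', 'p2urr/*oz', 'v']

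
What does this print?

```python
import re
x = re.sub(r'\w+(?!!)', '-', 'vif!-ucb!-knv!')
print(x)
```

-f!--b!--v!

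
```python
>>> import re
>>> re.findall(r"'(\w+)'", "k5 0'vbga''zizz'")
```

`findall` collects group 1 from each match (2 total).

['vbga', 'zizz']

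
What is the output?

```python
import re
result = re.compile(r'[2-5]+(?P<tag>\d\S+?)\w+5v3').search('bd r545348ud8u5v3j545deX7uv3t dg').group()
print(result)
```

545348ud8u5v3

Pattern: one or more of a character in [2-5]; then a digit, then one or more of a non-whitespace character (lazy) (captured as 'tag'); then one or more of a word character, then the literal '5v3'.
Unlike `match`, `search` isn't anchored — it looks for the pattern anywhere in the string.
The match spans [4:17] → '545348ud8u5v3'.
Captured: group 1 = '8u'.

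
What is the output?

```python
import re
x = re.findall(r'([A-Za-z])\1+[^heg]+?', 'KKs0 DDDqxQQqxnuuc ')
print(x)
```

['K', 'D', 'Q', 'u']

`\1` has to match the exact text group 1 already captured.
Scanning left to right: at [0:3] match 'KKs', group 1 = 'K'; at [5:9] match 'DDDq', group 1 = 'D'; at [10:13] match 'QQq', group 1 = 'Q'; at [15:18] match 'uuc', group 1 = 'u'.
One capturing group, so `findall` returns just the captured substring from each match — 4 in all.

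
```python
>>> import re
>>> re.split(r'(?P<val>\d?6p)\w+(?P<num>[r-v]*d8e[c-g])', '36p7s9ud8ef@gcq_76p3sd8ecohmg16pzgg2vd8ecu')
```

The pattern matches optionally a digit, then the literal '6p' (captured as 'val'); then one or more of a word character; then zero or more of a character in [r-v], then the literal 'd8e', then a character in [c-g] (captured as 'num').
Because the pattern has a capturing group, `split` also inserts each captured text between the pieces.

['', '36p', 'd8ef', '@gcq_', '76p', 'd8ec', 'u']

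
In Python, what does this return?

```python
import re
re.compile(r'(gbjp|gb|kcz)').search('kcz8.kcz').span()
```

(0, 3)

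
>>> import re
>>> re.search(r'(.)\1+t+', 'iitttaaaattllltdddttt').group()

'iittt'

After group 1 captures some text, `\1` only succeeds where that same text appears again.
`re.search` scans for the first position where the pattern succeeds.
The match spans [0:5] → 'iittt'.
Captured: group 1 = 'i'.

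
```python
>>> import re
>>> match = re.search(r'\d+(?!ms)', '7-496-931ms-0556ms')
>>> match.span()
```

(0, 1)

`(?!…)`/`(?<!…)` only lets a position through if the neighbouring text does NOT match; no characters are consumed.
The match spans [0:1] → '7'.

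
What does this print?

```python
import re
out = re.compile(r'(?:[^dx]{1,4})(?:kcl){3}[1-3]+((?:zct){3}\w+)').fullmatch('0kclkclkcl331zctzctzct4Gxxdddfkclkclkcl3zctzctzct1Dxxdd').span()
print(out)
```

(0, 55)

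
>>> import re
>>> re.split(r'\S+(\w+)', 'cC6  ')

The pattern matches one or more of a non-whitespace character; then one or more of a word character (captured).
Matches to split on: at [0:3] → 'cC6'.
The group in the pattern means `split` returns the separators' captures alongside the pieces.

['', '6', '  ']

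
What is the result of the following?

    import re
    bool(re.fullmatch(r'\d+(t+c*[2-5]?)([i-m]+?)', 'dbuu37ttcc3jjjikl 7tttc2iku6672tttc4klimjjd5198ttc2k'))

Pattern: one or more of a digit; then one or more of a literal 't', then zero or more of the literal 'c', then optionally a character in [2-5] (captured); then one or more of a character in [i-m] (lazy) (captured).
For `fullmatch`, every character of the input must be accounted for by the pattern.
Here there's no way to consume every character, so the call returns None, and `bool(None)` is False.

False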